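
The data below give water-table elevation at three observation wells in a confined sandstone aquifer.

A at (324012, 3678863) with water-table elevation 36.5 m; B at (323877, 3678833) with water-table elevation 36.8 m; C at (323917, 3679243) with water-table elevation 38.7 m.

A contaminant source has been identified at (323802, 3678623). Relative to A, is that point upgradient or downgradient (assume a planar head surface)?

downgradient

With h = a·x + b·y + c and A as origin, the differences give:
  (-135)·a + (-30)·b = +0.3
  (-95)·a + 380·b = +2.2
Eliminate b (×380 and ×(-30), subtract): -54150·a = 180.00 → a = ∂h/∂x = -0.003324
Back-substitute: b = ∂h/∂y = +0.004958.
Head at (323802, 3678623) = 36.5 + (-0.003324)·(-210) + (+0.004958)·(-240) = 36.01 m.
That is lower than the 36.5 m at A, so the point is downgradient.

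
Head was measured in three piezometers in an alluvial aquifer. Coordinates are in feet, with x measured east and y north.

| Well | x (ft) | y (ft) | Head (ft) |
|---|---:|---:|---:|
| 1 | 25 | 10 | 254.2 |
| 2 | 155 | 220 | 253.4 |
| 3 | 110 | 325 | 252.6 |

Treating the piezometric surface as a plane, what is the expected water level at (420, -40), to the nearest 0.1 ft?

255.9 ft

Taking 1 as reference: 2−1 = (130, 210, -0.8); 3−1 = (85, 315, -1.6).
Determinant of the coordinate differences = 130·315 − 85·210 = 23100.
∂h/∂x = [(-0.8)·315 − (-1.6)·210] / 23100 = +0.003636
∂h/∂y = [130·(-1.6) − 85·(-0.8)] / 23100 = -0.006061
h(420, -40) = 254.2 + (+0.003636)·(395) + (-0.006061)·(-50) = 254.2 +1.436 +0.303 = 255.939 ft.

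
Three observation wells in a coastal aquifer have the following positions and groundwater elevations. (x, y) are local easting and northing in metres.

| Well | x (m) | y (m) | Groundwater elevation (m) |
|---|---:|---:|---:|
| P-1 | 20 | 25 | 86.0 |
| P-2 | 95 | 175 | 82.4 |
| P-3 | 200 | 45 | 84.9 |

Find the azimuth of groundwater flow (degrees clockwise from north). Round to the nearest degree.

009°

Three-point gradient (reference P-1): Δ to P-2 = (75, 150, -3.6), Δ to P-3 = (180, 20, -1.1).
∂h/∂x = -0.003647, ∂h/∂y = -0.02218 (det = -25500).
Flow direction (−∇h) has components (+0.003647 E, +0.02218 N).
Azimuth = atan2(E, N) = atan2(+0.003647, +0.02218) = 9.3° ≈ 009°.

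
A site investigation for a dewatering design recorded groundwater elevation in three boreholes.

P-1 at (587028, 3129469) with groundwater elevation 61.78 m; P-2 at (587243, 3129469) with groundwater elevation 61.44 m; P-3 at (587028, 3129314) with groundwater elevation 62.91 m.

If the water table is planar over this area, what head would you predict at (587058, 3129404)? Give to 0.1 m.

62.2 m

∂h/∂x = (61.44 − 61.78) / (587243 − 587028) = -0.001581
∂h/∂y = (62.91 − 61.78) / (3129314 − 3129469) = -0.007290
h(587058, 3129404) = 61.78 + (-0.001581)·(30) + (-0.007290)·(-65) = 61.78 -0.047 +0.474 = 62.206 m.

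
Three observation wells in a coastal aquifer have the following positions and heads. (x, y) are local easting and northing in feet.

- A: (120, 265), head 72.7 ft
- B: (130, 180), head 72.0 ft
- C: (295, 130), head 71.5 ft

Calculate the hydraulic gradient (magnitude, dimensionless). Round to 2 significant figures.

Differences from A: to B (Δx, Δy, Δh) = (10, -85, -0.7); to C = (175, -135, -1.2).
Determinant of the coordinate differences = 10·(-135) − 175·(-85) = 13525.
∂h/∂x = [(-0.7)·(-135) − (-1.2)·(-85)] / 13525 = -0.0005545
∂h/∂y = [10·(-1.2) − 175·(-0.7)] / 13525 = +0.008170
|∇h| = √(-0.0005545² + 0.008170²) = 0.008189

0.0082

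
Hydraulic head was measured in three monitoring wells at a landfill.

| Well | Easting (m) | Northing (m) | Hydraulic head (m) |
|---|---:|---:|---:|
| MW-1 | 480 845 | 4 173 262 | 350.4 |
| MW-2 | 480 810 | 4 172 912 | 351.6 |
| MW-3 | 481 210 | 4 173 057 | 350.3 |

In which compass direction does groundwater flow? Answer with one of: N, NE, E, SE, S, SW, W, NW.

With h = a·x + b·y + c and MW-1 as origin, the differences give:
  (-35)·a + (-350)·b = +1.2
  365·a + (-205)·b = -0.1
Eliminate b (×(-205) and ×(-350), subtract): 134925·a = -281.00 → a = ∂h/∂x = -0.002083
Back-substitute: b = ∂h/∂y = -0.003220.
Flow = −∇h = (+0.002083 east, +0.003220 north), which points northeast.

NE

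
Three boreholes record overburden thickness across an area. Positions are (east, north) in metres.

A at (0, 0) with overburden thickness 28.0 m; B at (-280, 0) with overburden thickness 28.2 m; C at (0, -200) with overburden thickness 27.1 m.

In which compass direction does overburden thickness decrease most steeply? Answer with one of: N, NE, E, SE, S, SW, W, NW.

∂d/∂x = (28.2 − 28.0) / (-280 − 0) = -0.0007143
∂d/∂y = (27.1 − 28.0) / (-200 − 0) = +0.004500
Steepest decrease is along −∇f = (+0.0007143 E, -0.004500 N) → south.

S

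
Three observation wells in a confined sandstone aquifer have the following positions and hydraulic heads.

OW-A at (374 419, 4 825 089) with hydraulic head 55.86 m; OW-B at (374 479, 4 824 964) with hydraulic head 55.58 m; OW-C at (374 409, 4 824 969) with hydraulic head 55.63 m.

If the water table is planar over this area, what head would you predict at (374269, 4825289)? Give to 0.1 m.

56.3 m

Taking OW-A as reference: OW-B−OW-A = (60, -125, -0.28); OW-C−OW-A = (-10, -120, -0.23).
Determinant of the coordinate differences = 60·(-120) − (-10)·(-125) = -8450.
∂h/∂x = [(-0.28)·(-120) − (-0.23)·(-125)] / -8450 = -0.0005740
∂h/∂y = [60·(-0.23) − (-10)·(-0.28)] / -8450 = +0.001964
h(374269, 4825289) = 55.86 + (-0.0005740)·(-150) + (+0.001964)·(200) = 55.86 +0.086 +0.393 = 56.339 m.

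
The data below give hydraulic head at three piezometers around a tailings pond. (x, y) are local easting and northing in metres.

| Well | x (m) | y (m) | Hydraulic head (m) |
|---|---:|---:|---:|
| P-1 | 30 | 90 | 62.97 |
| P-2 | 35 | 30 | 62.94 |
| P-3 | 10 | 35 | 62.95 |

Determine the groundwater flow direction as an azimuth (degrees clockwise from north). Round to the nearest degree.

With h = a·x + b·y + c and P-1 as origin, the differences give:
  5·a + (-60)·b = -0.03
  (-20)·a + (-55)·b = -0.02
Eliminate b (×(-55) and ×(-60), subtract): -1475·a = 0.450 → a = ∂h/∂x = -0.0003051
Back-substitute: b = ∂h/∂y = +0.0004746.
Flow direction (−∇h) has components (+0.0003051 E, -0.0004746 N).
Azimuth = atan2(E, N) = atan2(+0.0003051, -0.0004746) = 147.3° ≈ 147°.

147°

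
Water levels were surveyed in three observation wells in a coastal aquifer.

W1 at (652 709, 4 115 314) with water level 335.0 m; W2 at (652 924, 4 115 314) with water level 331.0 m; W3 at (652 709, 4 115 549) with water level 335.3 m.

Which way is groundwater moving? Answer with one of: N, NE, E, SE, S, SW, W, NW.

E

∂h/∂x = (331.0 − 335.0) / (652924 − 652709) = -0.01860
∂h/∂y = (335.3 − 335.0) / (4115549 − 4115314) = +0.001277
Flow = −∇h = (+0.01860 east, -0.001277 north), which points east.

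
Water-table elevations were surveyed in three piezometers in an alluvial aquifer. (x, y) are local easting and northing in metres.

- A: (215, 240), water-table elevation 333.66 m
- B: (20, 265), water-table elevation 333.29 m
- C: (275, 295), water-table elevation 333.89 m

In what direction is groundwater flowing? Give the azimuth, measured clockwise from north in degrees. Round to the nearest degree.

Differences from A: to B (Δx, Δy, Δh) = (-195, 25, -0.37); to C = (60, 55, +0.23).
Determinant of the coordinate differences = (-195)·55 − 60·25 = -12225.
∂h/∂x = [(-0.37)·55 − (+0.23)·25] / -12225 = +0.002135
∂h/∂y = [(-195)·(+0.23) − 60·(-0.37)] / -12225 = +0.001853
Flow direction (−∇h) has components (-0.002135 E, -0.001853 N).
Azimuth = atan2(E, N) = atan2(-0.002135, -0.001853) = 229.0° ≈ 229°.

229°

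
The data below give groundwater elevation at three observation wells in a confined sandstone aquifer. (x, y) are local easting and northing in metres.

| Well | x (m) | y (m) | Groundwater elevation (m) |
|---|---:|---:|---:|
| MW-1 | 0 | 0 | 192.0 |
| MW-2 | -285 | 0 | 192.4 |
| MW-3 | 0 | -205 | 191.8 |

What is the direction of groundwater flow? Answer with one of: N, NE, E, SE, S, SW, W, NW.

SE

∂h/∂x = (192.4 − 192.0) / (-285 − 0) = -0.001404
∂h/∂y = (191.8 − 192.0) / (-205 − 0) = +0.0009756
Flow = −∇h = (+0.001404 east, -0.0009756 north), which points southeast.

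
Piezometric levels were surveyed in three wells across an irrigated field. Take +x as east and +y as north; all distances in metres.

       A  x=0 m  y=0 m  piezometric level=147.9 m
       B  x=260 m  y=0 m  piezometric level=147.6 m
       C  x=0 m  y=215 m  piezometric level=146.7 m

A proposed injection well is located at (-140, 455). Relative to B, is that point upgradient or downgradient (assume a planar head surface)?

∂h/∂x = (147.6 − 147.9) / (260 − 0) = -0.001154
∂h/∂y = (146.7 − 147.9) / (215 − 0) = -0.005581
Head at (-140, 455) = 147.9 + (-0.001154)·(-140) + (-0.005581)·(455) = 145.52 m.
That is lower than the 147.6 m at B, so the point is downgradient.

downgradient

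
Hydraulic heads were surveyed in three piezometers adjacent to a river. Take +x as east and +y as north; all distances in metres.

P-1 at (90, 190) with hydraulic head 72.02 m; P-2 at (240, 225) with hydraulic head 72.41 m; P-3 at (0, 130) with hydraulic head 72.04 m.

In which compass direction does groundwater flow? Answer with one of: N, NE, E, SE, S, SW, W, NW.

Taking P-1 as reference: P-2−P-1 = (150, 35, +0.39); P-3−P-1 = (-90, -60, +0.02).
Solve a·Δx + b·Δy = Δh: det = 150·(-60) − (-90)·35 = -5850.
∂h/∂x = [(+0.39)·(-60) − (+0.02)·35] / -5850 = +0.004120
∂h/∂y = [150·(+0.02) − (-90)·(+0.39)] / -5850 = -0.006513
Flow = −∇h = (-0.004120 east, +0.006513 north), which points northwest.

NW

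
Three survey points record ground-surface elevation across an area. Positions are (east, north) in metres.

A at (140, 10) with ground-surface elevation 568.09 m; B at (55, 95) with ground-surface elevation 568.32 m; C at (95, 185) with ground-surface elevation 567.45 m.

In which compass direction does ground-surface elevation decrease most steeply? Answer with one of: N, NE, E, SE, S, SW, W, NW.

NE

Differences from A: to B (Δx, Δy, Δh) = (-85, 85, +0.23); to C = (-45, 175, -0.64).
Determinant of the coordinate differences = (-85)·175 − (-45)·85 = -11050.
∂z/∂x = [(+0.23)·175 − (-0.64)·85] / -11050 = -0.008566
∂z/∂y = [(-85)·(-0.64) − (-45)·(+0.23)] / -11050 = -0.005860
Steepest decrease is along −∇f = (+0.008566 E, +0.005860 N) → northeast.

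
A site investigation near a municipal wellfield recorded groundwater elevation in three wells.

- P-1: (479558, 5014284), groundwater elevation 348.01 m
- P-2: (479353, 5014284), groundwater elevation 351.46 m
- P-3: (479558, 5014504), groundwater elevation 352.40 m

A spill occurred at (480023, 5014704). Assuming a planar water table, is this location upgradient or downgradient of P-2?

∂h/∂x = (351.46 − 348.01) / (479353 − 479558) = -0.01683
∂h/∂y = (352.40 − 348.01) / (5014504 − 5014284) = +0.01995
Head at (480023, 5014704) = 348.01 + (-0.01683)·(465) + (+0.01995)·(420) = 348.57 m.
That is lower than the 351.46 m at P-2, so the point is downgradient.

downgradient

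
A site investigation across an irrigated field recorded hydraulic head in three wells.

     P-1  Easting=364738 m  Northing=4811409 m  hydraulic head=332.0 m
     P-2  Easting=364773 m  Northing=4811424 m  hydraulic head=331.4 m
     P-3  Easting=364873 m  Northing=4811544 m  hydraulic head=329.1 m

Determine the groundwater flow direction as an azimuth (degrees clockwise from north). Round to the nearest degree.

With h = a·x + b·y + c and P-1 as origin, the differences give:
  35·a + 15·b = -0.6
  135·a + 135·b = -2.9
Eliminate b (×135 and ×15, subtract): 2700·a = -37.50 → a = ∂h/∂x = -0.01389
Back-substitute: b = ∂h/∂y = -0.007593.
Flow direction (−∇h) has components (+0.01389 E, +0.007593 N).
Azimuth = atan2(E, N) = atan2(+0.01389, +0.007593) = 61.3° ≈ 061°.

061°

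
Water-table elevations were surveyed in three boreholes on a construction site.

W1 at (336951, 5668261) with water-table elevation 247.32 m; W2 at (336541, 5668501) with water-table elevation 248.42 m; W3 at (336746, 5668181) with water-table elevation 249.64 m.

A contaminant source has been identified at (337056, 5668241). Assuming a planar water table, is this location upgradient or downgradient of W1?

downgradient

Taking W1 as reference: W2−W1 = (-410, 240, +1.10); W3−W1 = (-205, -80, +2.32).
Solve a·Δx + b·Δy = Δh: det = (-410)·(-80) − (-205)·240 = 82000.
∂h/∂x = [(+1.10)·(-80) − (+2.32)·240] / 82000 = -0.007863
∂h/∂y = [(-410)·(+2.32) − (-205)·(+1.10)] / 82000 = -0.008850
Head at (337056, 5668241) = 247.32 + (-0.007863)·(105) + (-0.008850)·(-20) = 246.67 m.
That is lower than the 247.32 m at W1, so the point is downgradient.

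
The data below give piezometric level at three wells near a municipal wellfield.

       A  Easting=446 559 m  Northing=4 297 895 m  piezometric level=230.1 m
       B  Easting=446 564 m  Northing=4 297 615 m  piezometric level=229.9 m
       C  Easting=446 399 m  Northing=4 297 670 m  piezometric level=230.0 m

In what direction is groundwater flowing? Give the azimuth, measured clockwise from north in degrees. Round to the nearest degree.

152°

With h = a·x + b·y + c and A as origin, the differences give:
  5·a + (-280)·b = -0.2
  (-160)·a + (-225)·b = -0.1
Eliminate b (×(-225) and ×(-280), subtract): -45925·a = 17.00 → a = ∂h/∂x = -0.0003702
Back-substitute: b = ∂h/∂y = +0.0007077.
Flow direction (−∇h) has components (+0.0003702 E, -0.0007077 N).
Azimuth = atan2(E, N) = atan2(+0.0003702, -0.0007077) = 152.4° ≈ 152°.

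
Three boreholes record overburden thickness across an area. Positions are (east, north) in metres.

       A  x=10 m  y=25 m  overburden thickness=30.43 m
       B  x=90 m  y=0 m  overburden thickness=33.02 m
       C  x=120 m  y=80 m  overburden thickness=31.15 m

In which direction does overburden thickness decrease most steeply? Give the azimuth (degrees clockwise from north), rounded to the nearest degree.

325°

With d = a·x + b·y + c and A as origin, the differences give:
  80·a + (-25)·b = +2.59
  110·a + 55·b = +0.72
Eliminate b (×55 and ×(-25), subtract): 7150·a = 160.450 → a = ∂d/∂x = +0.02244
Back-substitute: b = ∂d/∂y = -0.03179.
Steepest decrease is along −∇f: components (-0.02244 E, +0.03179 N).
Azimuth = atan2(-0.02244, +0.03179) = 324.8° ≈ 325°.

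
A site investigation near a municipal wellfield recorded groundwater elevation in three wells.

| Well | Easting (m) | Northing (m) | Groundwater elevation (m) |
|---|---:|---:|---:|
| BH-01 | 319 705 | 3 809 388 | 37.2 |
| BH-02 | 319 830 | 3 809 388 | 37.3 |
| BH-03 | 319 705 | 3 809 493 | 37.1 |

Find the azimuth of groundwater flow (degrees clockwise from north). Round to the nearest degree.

320°

∂h/∂x = (37.3 − 37.2) / (319830 − 319705) = +0.0008000
∂h/∂y = (37.1 − 37.2) / (3809493 − 3809388) = -0.0009524
Flow direction (−∇h) has components (-0.0008000 E, +0.0009524 N).
Azimuth = atan2(E, N) = atan2(-0.0008000, +0.0009524) = 320.0° ≈ 320°.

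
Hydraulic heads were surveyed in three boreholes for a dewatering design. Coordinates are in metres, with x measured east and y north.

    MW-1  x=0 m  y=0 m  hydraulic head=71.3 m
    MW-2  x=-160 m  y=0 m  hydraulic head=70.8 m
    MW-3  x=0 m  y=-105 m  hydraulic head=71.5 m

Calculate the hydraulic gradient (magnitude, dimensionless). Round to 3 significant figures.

0.00366

∂h/∂x = (70.8 − 71.3) / (-160 − 0) = +0.003125
∂h/∂y = (71.5 − 71.3) / (-105 − 0) = -0.001905
|∇h| = √(0.003125² + -0.001905²) = 0.00366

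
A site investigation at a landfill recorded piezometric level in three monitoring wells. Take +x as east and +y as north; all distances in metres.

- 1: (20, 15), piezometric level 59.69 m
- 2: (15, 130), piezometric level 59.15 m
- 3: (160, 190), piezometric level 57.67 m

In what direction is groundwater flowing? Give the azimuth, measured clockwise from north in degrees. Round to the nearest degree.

Three-point gradient (reference 1): Δ to 2 = (-5, 115, -0.54), Δ to 3 = (140, 175, -2.02).
∂h/∂x = -0.008118, ∂h/∂y = -0.005049 (det = -16975).
Flow direction (−∇h) has components (+0.008118 E, +0.005049 N).
Azimuth = atan2(E, N) = atan2(+0.008118, +0.005049) = 58.1° ≈ 058°.

058°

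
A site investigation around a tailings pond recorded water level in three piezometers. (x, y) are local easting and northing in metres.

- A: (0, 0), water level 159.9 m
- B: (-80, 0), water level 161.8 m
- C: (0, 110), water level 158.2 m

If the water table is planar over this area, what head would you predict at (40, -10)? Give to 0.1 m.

159.1 m

∂h/∂x = (161.8 − 159.9) / (-80 − 0) = -0.02375
∂h/∂y = (158.2 − 159.9) / (110 − 0) = -0.01545
h(40, -10) = 159.9 + (-0.02375)·(40) + (-0.01545)·(-10) = 159.9 -0.950 +0.155 = 159.105 m.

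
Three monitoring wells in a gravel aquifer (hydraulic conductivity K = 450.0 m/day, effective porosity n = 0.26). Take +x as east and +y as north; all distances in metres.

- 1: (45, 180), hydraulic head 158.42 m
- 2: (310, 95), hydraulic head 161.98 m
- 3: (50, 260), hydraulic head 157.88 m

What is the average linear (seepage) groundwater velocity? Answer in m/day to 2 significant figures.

23 m/day

Three-point gradient (reference 1): Δ to 2 = (265, -85, +3.56), Δ to 3 = (5, 80, -0.54).
∂h/∂x = +0.01105, ∂h/∂y = -0.007440 (det = 21625).
|∇h| = √(0.01105² + -0.007440²) = 0.01332
Seepage velocity v = K·i/n = 450.0 × 0.01332 / 0.26 = 23.05 m/day.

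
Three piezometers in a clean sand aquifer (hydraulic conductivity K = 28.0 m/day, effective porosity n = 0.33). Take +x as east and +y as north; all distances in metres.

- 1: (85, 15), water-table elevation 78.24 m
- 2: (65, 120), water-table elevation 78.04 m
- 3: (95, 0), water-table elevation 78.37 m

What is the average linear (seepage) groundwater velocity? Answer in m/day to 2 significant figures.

Three-point gradient (reference 1): Δ to 2 = (-20, 105, -0.20), Δ to 3 = (10, -15, +0.13).
∂h/∂x = +0.01420, ∂h/∂y = +0.0008000 (det = -750).
|∇h| = √(0.01420² + 0.0008000²) = 0.01422
Seepage velocity v = K·i/n = 28.0 × 0.01422 / 0.33 = 1.207 m/day.

1.2 m/day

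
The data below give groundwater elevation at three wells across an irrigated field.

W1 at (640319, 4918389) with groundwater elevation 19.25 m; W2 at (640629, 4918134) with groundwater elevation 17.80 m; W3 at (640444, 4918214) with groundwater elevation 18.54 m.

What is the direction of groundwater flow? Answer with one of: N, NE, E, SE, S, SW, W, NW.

SE

With h = a·x + b·y + c and W1 as origin, the differences give:
  310·a + (-255)·b = -1.45
  125·a + (-175)·b = -0.71
Eliminate b (×(-175) and ×(-255), subtract): -22375·a = 72.700 → a = ∂h/∂x = -0.003249
Back-substitute: b = ∂h/∂y = +0.001736.
Flow = −∇h = (+0.003249 east, -0.001736 north), which points southeast.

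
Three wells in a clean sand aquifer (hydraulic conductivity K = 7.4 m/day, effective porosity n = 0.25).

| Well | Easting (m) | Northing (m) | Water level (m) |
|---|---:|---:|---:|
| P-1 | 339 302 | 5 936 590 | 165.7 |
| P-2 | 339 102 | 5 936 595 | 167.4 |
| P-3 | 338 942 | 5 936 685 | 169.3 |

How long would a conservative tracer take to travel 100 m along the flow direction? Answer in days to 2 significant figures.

Differences from P-1: to P-2 (Δx, Δy, Δh) = (-200, 5, +1.7); to P-3 = (-360, 95, +3.6).
Solve a·Δx + b·Δy = Δh: det = (-200)·95 − (-360)·5 = -17200.
∂h/∂x = [(+1.7)·95 − (+3.6)·5] / -17200 = -0.008343
∂h/∂y = [(-200)·(+3.6) − (-360)·(+1.7)] / -17200 = +0.006279
|∇h| = √(-0.008343² + 0.006279²) = 0.01044
Seepage velocity v = K·i/n = 7.4 × 0.01044 / 0.25 = 0.309 m/day.
t = 100 / 0.309 = 323.6 days.

320 days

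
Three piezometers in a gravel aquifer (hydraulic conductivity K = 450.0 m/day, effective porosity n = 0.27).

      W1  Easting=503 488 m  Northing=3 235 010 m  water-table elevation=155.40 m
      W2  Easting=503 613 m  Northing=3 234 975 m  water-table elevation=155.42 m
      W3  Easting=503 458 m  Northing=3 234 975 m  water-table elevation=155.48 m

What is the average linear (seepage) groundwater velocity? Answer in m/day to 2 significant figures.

With h = a·x + b·y + c and W1 as origin, the differences give:
  125·a + (-35)·b = +0.02
  (-30)·a + (-35)·b = +0.08
Eliminate b (×(-35) and ×(-35), subtract): -5425·a = 2.100 → a = ∂h/∂x = -0.0003871
Back-substitute: b = ∂h/∂y = -0.001954.
|∇h| = √(-0.0003871² + -0.001954²) = 0.001992
Seepage velocity v = K·i/n = 450.0 × 0.001992 / 0.27 = 3.32 m/day.

3.3 m/day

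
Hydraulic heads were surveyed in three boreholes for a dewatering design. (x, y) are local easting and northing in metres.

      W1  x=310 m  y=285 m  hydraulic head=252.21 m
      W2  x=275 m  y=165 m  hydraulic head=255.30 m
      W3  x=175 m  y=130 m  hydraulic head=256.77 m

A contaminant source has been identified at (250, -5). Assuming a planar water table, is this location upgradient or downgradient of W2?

upgradient

Taking W1 as reference: W2−W1 = (-35, -120, +3.09); W3−W1 = (-135, -155, +4.56).
Solve a·Δx + b·Δy = Δh: det = (-35)·(-155) − (-135)·(-120) = -10775.
∂h/∂x = [(+3.09)·(-155) − (+4.56)·(-120)] / -10775 = -0.006334
∂h/∂y = [(-35)·(+4.56) − (-135)·(+3.09)] / -10775 = -0.02390
Head at (250, -5) = 252.21 + (-0.006334)·(-60) + (-0.02390)·(-290) = 259.52 m.
That is higher than the 255.30 m at W2, so the point is upgradient.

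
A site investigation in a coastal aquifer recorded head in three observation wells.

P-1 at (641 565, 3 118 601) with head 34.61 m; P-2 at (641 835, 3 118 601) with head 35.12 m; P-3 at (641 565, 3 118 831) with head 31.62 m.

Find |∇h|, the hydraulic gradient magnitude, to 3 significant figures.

∂h/∂x = (35.12 − 34.61) / (641835 − 641565) = +0.001889
∂h/∂y = (31.62 − 34.61) / (3118831 − 3118601) = -0.01300
|∇h| = √(0.001889² + -0.01300²) = 0.01314

0.0131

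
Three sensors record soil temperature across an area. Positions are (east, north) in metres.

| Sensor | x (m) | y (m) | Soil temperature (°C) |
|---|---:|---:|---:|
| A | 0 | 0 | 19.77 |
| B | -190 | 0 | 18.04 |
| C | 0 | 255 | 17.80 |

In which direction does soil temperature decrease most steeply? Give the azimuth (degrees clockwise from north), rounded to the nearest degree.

310°

∂T/∂x = (18.04 − 19.77) / (-190 − 0) = +0.009105
∂T/∂y = (17.80 − 19.77) / (255 − 0) = -0.007725
Steepest decrease is along −∇f: components (-0.009105 E, +0.007725 N).
Azimuth = atan2(-0.009105, +0.007725) = 310.3° ≈ 310°.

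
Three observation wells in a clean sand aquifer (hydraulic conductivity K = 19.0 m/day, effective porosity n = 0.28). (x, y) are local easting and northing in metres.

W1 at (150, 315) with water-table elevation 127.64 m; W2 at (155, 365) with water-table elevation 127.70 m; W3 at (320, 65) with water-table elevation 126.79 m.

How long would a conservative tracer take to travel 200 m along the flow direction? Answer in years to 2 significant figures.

With h = a·x + b·y + c and W1 as origin, the differences give:
  5·a + 50·b = +0.06
  170·a + (-250)·b = -0.85
Eliminate b (×(-250) and ×50, subtract): -9750·a = 27.500 → a = ∂h/∂x = -0.002821
Back-substitute: b = ∂h/∂y = +0.001482.
|∇h| = √(-0.002821² + 0.001482²) = 0.003187
Seepage velocity v = K·i/n = 19.0 × 0.003187 / 0.28 = 0.2163 m/day.
t = 200 / 0.2163 = 924.6 days = 2.53 years.

2.5 years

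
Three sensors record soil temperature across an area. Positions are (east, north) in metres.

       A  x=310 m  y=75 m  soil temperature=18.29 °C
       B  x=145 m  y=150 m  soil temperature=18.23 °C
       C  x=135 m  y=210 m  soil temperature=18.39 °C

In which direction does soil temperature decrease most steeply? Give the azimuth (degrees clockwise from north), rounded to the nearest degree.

Taking A as reference: B−A = (-165, 75, -0.06); C−A = (-175, 135, +0.10).
Determinant of the coordinate differences = (-165)·135 − (-175)·75 = -9150.
∂T/∂x = [(-0.06)·135 − (+0.10)·75] / -9150 = +0.001705
∂T/∂y = [(-165)·(+0.10) − (-175)·(-0.06)] / -9150 = +0.002951
Steepest decrease is along −∇f: components (-0.001705 E, -0.002951 N).
Azimuth = atan2(-0.001705, -0.002951) = 210.0° ≈ 210°.

210°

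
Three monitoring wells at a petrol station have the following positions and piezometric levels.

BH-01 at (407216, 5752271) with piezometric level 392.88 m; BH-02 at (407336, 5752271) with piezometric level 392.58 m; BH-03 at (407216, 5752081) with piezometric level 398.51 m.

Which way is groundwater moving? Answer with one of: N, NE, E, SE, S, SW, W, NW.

N

∂h/∂x = (392.58 − 392.88) / (407336 − 407216) = -0.002500
∂h/∂y = (398.51 − 392.88) / (5752081 − 5752271) = -0.02963
Flow = −∇h = (+0.002500 east, +0.02963 north), which points north.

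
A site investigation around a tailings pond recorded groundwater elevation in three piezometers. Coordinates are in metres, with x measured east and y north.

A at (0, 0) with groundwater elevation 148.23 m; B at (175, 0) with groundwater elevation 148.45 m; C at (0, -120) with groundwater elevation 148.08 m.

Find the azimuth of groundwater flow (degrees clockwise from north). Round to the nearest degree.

225°

∂h/∂x = (148.45 − 148.23) / (175 − 0) = +0.001257
∂h/∂y = (148.08 − 148.23) / (-120 − 0) = +0.001250
Flow direction (−∇h) has components (-0.001257 E, -0.001250 N).
Azimuth = atan2(E, N) = atan2(-0.001257, -0.001250) = 225.2° ≈ 225°.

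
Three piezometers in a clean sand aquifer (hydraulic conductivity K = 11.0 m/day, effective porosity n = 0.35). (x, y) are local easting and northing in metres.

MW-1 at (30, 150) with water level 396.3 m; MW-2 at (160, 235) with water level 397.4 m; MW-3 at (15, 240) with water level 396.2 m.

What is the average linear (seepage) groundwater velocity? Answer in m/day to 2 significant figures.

Differences from MW-1: to MW-2 (Δx, Δy, Δh) = (130, 85, +1.1); to MW-3 = (-15, 90, -0.1).
Determinant of the coordinate differences = 130·90 − (-15)·85 = 12975.
∂h/∂x = [(+1.1)·90 − (-0.1)·85] / 12975 = +0.008285
∂h/∂y = [130·(-0.1) − (-15)·(+1.1)] / 12975 = +0.0002697
|∇h| = √(0.008285² + 0.0002697²) = 0.008289
Seepage velocity v = K·i/n = 11.0 × 0.008289 / 0.35 = 0.2605 m/day.

0.26 m/day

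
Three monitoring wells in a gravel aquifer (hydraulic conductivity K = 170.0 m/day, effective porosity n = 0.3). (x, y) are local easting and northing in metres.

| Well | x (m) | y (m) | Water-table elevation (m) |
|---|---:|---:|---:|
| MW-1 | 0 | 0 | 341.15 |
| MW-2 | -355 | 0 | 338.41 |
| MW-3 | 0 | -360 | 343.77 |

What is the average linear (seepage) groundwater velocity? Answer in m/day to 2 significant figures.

6.0 m/day

∂h/∂x = (338.41 − 341.15) / (-355 − 0) = +0.007718
∂h/∂y = (343.77 − 341.15) / (-360 − 0) = -0.007278
|∇h| = √(0.007718² + -0.007278²) = 0.01061
Seepage velocity v = K·i/n = 170.0 × 0.01061 / 0.3 = 6.012 m/day.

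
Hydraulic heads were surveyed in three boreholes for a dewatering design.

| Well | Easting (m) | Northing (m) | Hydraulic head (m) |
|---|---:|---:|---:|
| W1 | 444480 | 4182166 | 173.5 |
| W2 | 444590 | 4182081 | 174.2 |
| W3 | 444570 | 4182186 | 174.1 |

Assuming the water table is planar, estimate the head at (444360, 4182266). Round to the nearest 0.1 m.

172.7 m

With h = a·x + b·y + c and W1 as origin, the differences give:
  110·a + (-85)·b = +0.7
  90·a + 20·b = +0.6
Eliminate b (×20 and ×(-85), subtract): 9850·a = 65.00 → a = ∂h/∂x = +0.006599
Back-substitute: b = ∂h/∂y = +0.0003046.
h(444360, 4182266) = 173.5 + (+0.006599)·(-120) + (+0.0003046)·(100) = 173.5 -0.792 +0.030 = 172.739 m.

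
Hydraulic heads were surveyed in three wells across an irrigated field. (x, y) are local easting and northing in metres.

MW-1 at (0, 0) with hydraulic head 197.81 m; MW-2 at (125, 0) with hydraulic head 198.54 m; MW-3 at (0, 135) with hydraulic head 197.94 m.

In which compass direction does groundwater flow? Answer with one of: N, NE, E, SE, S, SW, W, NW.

W

∂h/∂x = (198.54 − 197.81) / (125 − 0) = +0.005840
∂h/∂y = (197.94 − 197.81) / (135 − 0) = +0.0009630
Flow = −∇h = (-0.005840 east, -0.0009630 north), which points west.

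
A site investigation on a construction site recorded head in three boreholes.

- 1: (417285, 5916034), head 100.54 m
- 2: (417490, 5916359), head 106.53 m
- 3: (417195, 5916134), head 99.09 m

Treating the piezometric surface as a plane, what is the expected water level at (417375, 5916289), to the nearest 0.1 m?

Differences from 1: to 2 (Δx, Δy, Δh) = (205, 325, +5.99); to 3 = (-90, 100, -1.45).
Solve a·Δx + b·Δy = Δh: det = 205·100 − (-90)·325 = 49750.
∂h/∂x = [(+5.99)·100 − (-1.45)·325] / 49750 = +0.02151
∂h/∂y = [205·(-1.45) − (-90)·(+5.99)] / 49750 = +0.004861
h(417375, 5916289) = 100.54 + (+0.02151)·(90) + (+0.004861)·(255) = 100.54 +1.936 +1.240 = 103.716 m.

103.7 m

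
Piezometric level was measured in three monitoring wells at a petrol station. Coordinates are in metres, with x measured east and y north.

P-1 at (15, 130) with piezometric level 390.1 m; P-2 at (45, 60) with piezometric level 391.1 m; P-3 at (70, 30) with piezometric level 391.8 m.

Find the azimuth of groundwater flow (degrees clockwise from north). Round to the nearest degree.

With h = a·x + b·y + c and P-1 as origin, the differences give:
  30·a + (-70)·b = +1.0
  55·a + (-100)·b = +1.7
Eliminate b (×(-100) and ×(-70), subtract): 850·a = 19.00 → a = ∂h/∂x = +0.02235
Back-substitute: b = ∂h/∂y = -0.004706.
Flow direction (−∇h) has components (-0.02235 E, +0.004706 N).
Azimuth = atan2(E, N) = atan2(-0.02235, +0.004706) = 281.9° ≈ 282°.

282°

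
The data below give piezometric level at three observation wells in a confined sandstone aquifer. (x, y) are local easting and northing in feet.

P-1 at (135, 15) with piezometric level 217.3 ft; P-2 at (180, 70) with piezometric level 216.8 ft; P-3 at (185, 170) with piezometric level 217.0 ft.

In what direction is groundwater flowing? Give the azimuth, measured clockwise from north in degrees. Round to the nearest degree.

Taking P-1 as reference: P-2−P-1 = (45, 55, -0.5); P-3−P-1 = (50, 155, -0.3).
Solve a·Δx + b·Δy = Δh: det = 45·155 − 50·55 = 4225.
∂h/∂x = [(-0.5)·155 − (-0.3)·55] / 4225 = -0.01444
∂h/∂y = [45·(-0.3) − 50·(-0.5)] / 4225 = +0.002722
Flow direction (−∇h) has components (+0.01444 E, -0.002722 N).
Azimuth = atan2(E, N) = atan2(+0.01444, -0.002722) = 100.7° ≈ 101°.

101°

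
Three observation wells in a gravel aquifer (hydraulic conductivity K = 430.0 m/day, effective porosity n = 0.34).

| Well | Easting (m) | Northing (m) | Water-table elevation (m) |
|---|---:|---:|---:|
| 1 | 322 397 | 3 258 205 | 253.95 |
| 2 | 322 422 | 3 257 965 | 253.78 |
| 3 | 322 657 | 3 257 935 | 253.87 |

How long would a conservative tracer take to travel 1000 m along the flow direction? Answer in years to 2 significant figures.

Differences from 1: to 2 (Δx, Δy, Δh) = (25, -240, -0.17); to 3 = (260, -270, -0.08).
Solve a·Δx + b·Δy = Δh: det = 25·(-270) − 260·(-240) = 55650.
∂h/∂x = [(-0.17)·(-270) − (-0.08)·(-240)] / 55650 = +0.0004798
∂h/∂y = [25·(-0.08) − 260·(-0.17)] / 55650 = +0.0007583
|∇h| = √(0.0004798² + 0.0007583²) = 0.0008973
Seepage velocity v = K·i/n = 430.0 × 0.0008973 / 0.34 = 1.135 m/day.
t = 1000 / 1.135 = 881.1 days = 2.41 years.

2.4 years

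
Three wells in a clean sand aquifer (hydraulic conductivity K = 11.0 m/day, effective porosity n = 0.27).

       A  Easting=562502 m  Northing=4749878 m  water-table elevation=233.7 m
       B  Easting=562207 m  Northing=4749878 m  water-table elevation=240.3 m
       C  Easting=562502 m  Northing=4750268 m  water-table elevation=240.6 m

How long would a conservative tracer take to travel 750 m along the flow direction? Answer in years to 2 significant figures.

∂h/∂x = (240.3 − 233.7) / (562207 − 562502) = -0.02237
∂h/∂y = (240.6 − 233.7) / (4750268 − 4749878) = +0.01769
|∇h| = √(-0.02237² + 0.01769²) = 0.02852
Seepage velocity v = K·i/n = 11.0 × 0.02852 / 0.27 = 1.162 m/day.
t = 750 / 1.162 = 645.4 days = 1.77 years.

1.8 years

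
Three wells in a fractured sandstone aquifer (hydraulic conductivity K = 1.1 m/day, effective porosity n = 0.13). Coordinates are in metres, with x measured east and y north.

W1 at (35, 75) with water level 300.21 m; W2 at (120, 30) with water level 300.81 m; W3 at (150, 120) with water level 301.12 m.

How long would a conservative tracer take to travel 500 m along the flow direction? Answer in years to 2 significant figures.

21 years

Taking W1 as reference: W2−W1 = (85, -45, +0.60); W3−W1 = (115, 45, +0.91).
Solve a·Δx + b·Δy = Δh: det = 85·45 − 115·(-45) = 9000.
∂h/∂x = [(+0.60)·45 − (+0.91)·(-45)] / 9000 = +0.007550
∂h/∂y = [85·(+0.91) − 115·(+0.60)] / 9000 = +0.0009278
|∇h| = √(0.007550² + 0.0009278²) = 0.007607
Seepage velocity v = K·i/n = 1.1 × 0.007607 / 0.13 = 0.06437 m/day.
t = 500 / 0.06437 = 7768 days = 21.3 years.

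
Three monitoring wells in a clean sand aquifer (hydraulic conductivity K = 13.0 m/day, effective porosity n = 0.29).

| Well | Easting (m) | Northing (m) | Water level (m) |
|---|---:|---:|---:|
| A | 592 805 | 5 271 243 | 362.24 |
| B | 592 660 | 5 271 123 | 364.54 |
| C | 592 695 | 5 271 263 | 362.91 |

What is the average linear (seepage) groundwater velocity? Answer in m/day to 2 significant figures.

With h = a·x + b·y + c and A as origin, the differences give:
  (-145)·a + (-120)·b = +2.30
  (-110)·a + 20·b = +0.67
Eliminate b (×20 and ×(-120), subtract): -16100·a = 126.400 → a = ∂h/∂x = -0.007851
Back-substitute: b = ∂h/∂y = -0.009680.
|∇h| = √(-0.007851² + -0.009680²) = 0.01246
Seepage velocity v = K·i/n = 13.0 × 0.01246 / 0.29 = 0.5586 m/day.

0.56 m/day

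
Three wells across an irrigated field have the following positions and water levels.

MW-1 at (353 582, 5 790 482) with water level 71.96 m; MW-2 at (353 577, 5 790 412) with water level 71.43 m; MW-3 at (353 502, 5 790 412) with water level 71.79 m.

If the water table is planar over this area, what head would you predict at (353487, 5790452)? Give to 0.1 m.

Differences from MW-1: to MW-2 (Δx, Δy, Δh) = (-5, -70, -0.53); to MW-3 = (-80, -70, -0.17).
Solve a·Δx + b·Δy = Δh: det = (-5)·(-70) − (-80)·(-70) = -5250.
∂h/∂x = [(-0.53)·(-70) − (-0.17)·(-70)] / -5250 = -0.004800
∂h/∂y = [(-5)·(-0.17) − (-80)·(-0.53)] / -5250 = +0.007914
h(353487, 5790452) = 71.96 + (-0.004800)·(-95) + (+0.007914)·(-30) = 71.96 +0.456 -0.237 = 72.179 m.

72.2 m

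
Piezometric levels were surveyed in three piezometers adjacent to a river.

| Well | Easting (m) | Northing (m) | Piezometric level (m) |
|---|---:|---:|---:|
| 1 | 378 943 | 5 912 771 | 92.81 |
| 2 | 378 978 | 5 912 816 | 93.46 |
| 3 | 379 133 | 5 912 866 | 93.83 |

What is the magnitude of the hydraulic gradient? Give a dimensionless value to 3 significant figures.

Taking 1 as reference: 2−1 = (35, 45, +0.65); 3−1 = (190, 95, +1.02).
Determinant of the coordinate differences = 35·95 − 190·45 = -5225.
∂h/∂x = [(+0.65)·95 − (+1.02)·45] / -5225 = -0.003033
∂h/∂y = [35·(+1.02) − 190·(+0.65)] / -5225 = +0.01680
|∇h| = √(-0.003033² + 0.01680²) = 0.01707

0.0171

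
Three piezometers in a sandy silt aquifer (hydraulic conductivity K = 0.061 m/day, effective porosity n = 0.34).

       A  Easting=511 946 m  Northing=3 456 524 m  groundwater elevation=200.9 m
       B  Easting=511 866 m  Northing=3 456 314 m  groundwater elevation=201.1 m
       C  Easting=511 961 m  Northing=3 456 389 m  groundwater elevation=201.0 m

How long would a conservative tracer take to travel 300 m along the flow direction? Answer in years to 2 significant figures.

5100 years

Differences from A: to B (Δx, Δy, Δh) = (-80, -210, +0.2); to C = (15, -135, +0.1).
Determinant of the coordinate differences = (-80)·(-135) − 15·(-210) = 13950.
∂h/∂x = [(+0.2)·(-135) − (+0.1)·(-210)] / 13950 = -0.0004301
∂h/∂y = [(-80)·(+0.1) − 15·(+0.2)] / 13950 = -0.0007885
|∇h| = √(-0.0004301² + -0.0007885²) = 0.0008982
Seepage velocity v = K·i/n = 0.061 × 0.0008982 / 0.34 = 0.0001611 m/day.
t = 300 / 0.0001611 = 1.862e+06 days = 5.1e+03 years.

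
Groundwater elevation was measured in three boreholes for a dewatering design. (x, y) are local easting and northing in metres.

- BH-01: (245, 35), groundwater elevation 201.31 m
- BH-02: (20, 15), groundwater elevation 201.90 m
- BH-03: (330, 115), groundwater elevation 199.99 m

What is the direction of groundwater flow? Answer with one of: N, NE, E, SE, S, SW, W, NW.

Three-point gradient (reference BH-01): Δ to BH-02 = (-225, -20, +0.59), Δ to BH-03 = (85, 80, -1.32).
∂h/∂x = -0.001276, ∂h/∂y = -0.01514 (det = -16300).
Flow = −∇h = (+0.001276 east, +0.01514 north), which points north.

N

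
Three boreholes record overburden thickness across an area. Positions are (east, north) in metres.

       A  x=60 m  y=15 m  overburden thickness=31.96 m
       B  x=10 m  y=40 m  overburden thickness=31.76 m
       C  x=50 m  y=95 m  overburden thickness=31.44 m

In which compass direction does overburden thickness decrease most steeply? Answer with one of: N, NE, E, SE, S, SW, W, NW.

Differences from A: to B (Δx, Δy, Δh) = (-50, 25, -0.20); to C = (-10, 80, -0.52).
Determinant of the coordinate differences = (-50)·80 − (-10)·25 = -3750.
∂d/∂x = [(-0.20)·80 − (-0.52)·25] / -3750 = +0.0008000
∂d/∂y = [(-50)·(-0.52) − (-10)·(-0.20)] / -3750 = -0.006400
Steepest decrease is along −∇f = (-0.0008000 E, +0.006400 N) → north.

N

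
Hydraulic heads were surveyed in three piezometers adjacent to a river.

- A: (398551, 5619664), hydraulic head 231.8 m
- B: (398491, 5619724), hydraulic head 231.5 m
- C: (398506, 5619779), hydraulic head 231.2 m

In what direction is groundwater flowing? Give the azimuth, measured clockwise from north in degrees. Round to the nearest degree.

004°

Differences from A: to B (Δx, Δy, Δh) = (-60, 60, -0.3); to C = (-45, 115, -0.6).
Determinant of the coordinate differences = (-60)·115 − (-45)·60 = -4200.
∂h/∂x = [(-0.3)·115 − (-0.6)·60] / -4200 = -0.0003571
∂h/∂y = [(-60)·(-0.6) − (-45)·(-0.3)] / -4200 = -0.005357
Flow direction (−∇h) has components (+0.0003571 E, +0.005357 N).
Azimuth = atan2(E, N) = atan2(+0.0003571, +0.005357) = 3.8° ≈ 004°.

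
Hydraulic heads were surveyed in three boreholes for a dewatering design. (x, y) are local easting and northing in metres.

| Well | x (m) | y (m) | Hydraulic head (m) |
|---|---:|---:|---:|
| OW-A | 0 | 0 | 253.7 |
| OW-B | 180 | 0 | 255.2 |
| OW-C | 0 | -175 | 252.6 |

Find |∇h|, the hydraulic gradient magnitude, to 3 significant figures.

0.0104

∂h/∂x = (255.2 − 253.7) / (180 − 0) = +0.008333
∂h/∂y = (252.6 − 253.7) / (-175 − 0) = +0.006286
|∇h| = √(0.008333² + 0.006286²) = 0.01044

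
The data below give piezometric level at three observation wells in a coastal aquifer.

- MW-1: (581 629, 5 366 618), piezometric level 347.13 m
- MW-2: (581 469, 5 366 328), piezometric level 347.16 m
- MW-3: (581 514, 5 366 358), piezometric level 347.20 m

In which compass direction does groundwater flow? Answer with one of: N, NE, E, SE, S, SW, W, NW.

Differences from MW-1: to MW-2 (Δx, Δy, Δh) = (-160, -290, +0.03); to MW-3 = (-115, -260, +0.07).
Determinant of the coordinate differences = (-160)·(-260) − (-115)·(-290) = 8250.
∂h/∂x = [(+0.03)·(-260) − (+0.07)·(-290)] / 8250 = +0.001515
∂h/∂y = [(-160)·(+0.07) − (-115)·(+0.03)] / 8250 = -0.0009394
Flow = −∇h = (-0.001515 east, +0.0009394 north), which points northwest.

NW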